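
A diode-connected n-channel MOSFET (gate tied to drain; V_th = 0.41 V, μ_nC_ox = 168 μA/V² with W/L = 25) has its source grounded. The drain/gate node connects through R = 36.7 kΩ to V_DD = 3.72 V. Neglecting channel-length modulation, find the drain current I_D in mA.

With gate tied to drain, V_GS = V_DS ≥ V_GS − V_th, so the device is in saturation.
k_n = μ_nC_ox · (W/L) = 4.2 mA/V².
KCL at the drain: ½ k_n (V_GS − V_th)² = (V_DD − V_GS)/R.
Let x = V_GS − 0.41. Then 77.1 x² + x − 3.31 = 0, giving x = 0.201 V (positive root), so V_GS = 0.611 V.
I_D = (V_DD − V_GS)/R = (3.72 − 0.611) / 36.7 = 0.0847 mA.

I_D = 0.0847 mA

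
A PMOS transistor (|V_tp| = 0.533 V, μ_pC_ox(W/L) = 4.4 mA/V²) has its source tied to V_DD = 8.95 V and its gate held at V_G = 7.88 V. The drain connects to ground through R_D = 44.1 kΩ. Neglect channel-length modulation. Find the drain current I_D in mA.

I_D = 0.201 mA

V_SG = V_DD − V_G = 8.95 − 7.88 = 1.07 V, so V_ov = 1.07 − 0.533 = 0.537 V.
Assume saturation: I_D = ½ k_p V_ov² = 0.5 × 4.4 × 0.537² = 0.634 mA, giving V_SD = V_DD − I_D R_D = 8.95 − 0.634 × 44.1 = -19 V.
But -19 V < V_ov = 0.537 V, so the device is actually in triode.
In triode I_D = k_p[V_ov V_SD − ½ V_SD²] and I_D = (V_DD − V_SD)/R_D. Equating: 97 V_SD² − 105.2 V_SD + 8.95 = 0, giving V_SD = 0.0931 V (the root below V_ov).
I_D = (8.95 − 0.0931) / 44.1 = 0.201 mA.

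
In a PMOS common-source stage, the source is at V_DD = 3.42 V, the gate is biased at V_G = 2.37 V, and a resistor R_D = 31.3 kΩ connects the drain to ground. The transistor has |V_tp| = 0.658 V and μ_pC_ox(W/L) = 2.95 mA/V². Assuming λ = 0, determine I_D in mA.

I_D = 0.106 mA

V_SG = V_DD − V_G = 3.42 − 2.37 = 1.05 V, so V_ov = 1.05 − 0.658 = 0.392 V.
Assume saturation: I_D = ½ k_p V_ov² = 0.5 × 2.95 × 0.392² = 0.227 mA, giving V_SD = V_DD − I_D R_D = 3.42 − 0.227 × 31.3 = -3.67 V.
But -3.67 V < V_ov = 0.392 V, so the device is actually in triode.
In triode I_D = k_p[V_ov V_SD − ½ V_SD²] and I_D = (V_DD − V_SD)/R_D. Equating: 46.2 V_SD² − 37.2 V_SD + 3.42 = 0, giving V_SD = 0.106 V (the root below V_ov).
I_D = (3.42 − 0.106) / 31.3 = 0.106 mA.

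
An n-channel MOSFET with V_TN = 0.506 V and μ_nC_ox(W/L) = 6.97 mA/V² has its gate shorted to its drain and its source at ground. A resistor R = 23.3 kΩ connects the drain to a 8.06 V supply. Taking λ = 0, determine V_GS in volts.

With gate tied to drain, V_GS = V_DS ≥ V_GS − V_TN, so the device is in saturation.
KCL at the drain: ½ k_n (V_GS − V_TN)² = (V_DD − V_GS)/R.
Let x = V_GS − 0.506. Then 81.2 x² + x − 7.554 = 0, giving x = 0.299 V (positive root), so V_GS = 0.805 V.
I_D = (V_DD − V_GS)/R = (8.06 − 0.805) / 23.3 = 0.311 mA.

V_GS = 0.805 V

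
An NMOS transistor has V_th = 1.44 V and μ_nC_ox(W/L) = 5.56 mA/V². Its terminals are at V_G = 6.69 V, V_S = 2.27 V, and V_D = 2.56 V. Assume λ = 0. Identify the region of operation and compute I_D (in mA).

Triode; I_D = 4.57 mA

V_GS = V_G − V_S = 6.69 − 2.27 = 4.42 V; V_DS = V_D − V_S = 2.56 − 2.27 = 0.29 V.
V_ov = V_GS − V_th = 4.42 − 1.44 = 2.98 V.
Since V_DS = 0.29 V < V_ov = 2.98 V, the device is in the triode region.
I_D = k_n [V_ov · V_DS − ½ V_DS²] = 5.56 × [2.98 × 0.29 − 0.5 × 0.29²] = 4.57 mA.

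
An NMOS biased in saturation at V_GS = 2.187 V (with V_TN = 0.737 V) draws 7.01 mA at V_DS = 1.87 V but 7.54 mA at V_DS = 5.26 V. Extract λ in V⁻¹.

With V_GS fixed, I_D ∝ (1 + λ V_DS) in saturation, so I_D2/I_D1 = (1 + λ V_DS2)/(1 + λ V_DS1).
7.54/7.01 = 1.076 = (1 + 5.26 λ)/(1 + 1.87 λ).
Solving: λ (I_D1 V_DS2 − I_D2 V_DS1) = I_D2 − I_D1, so λ = (7.54 − 7.01) / (7.01 × 5.26 − 7.54 × 1.87) = 0.53 / 22.8 = 0.0233 V⁻¹.

λ = 0.0233 V⁻¹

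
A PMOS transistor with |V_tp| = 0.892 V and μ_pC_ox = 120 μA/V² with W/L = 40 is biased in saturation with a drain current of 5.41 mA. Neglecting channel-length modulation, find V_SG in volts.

V_SG = 2.39 V

k_p = μ_pC_ox · (W/L) = 4.8 mA/V².
In saturation I_D = ½ k_p (V_SG − |V_tp|)², so V_SG − |V_tp| = √(2 I_D / k_p) = √(2 × 5.41 / 4.8) = 1.5 V.
V_SG = 0.892 + 1.5 = 2.39 V.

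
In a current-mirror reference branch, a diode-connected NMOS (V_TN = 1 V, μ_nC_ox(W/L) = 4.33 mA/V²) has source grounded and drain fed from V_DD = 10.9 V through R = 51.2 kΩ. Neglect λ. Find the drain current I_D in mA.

With gate tied to drain, V_GS = V_DS ≥ V_GS − V_TN, so the device is in saturation.
KCL at the drain: ½ k_n (V_GS − V_TN)² = (V_DD − V_GS)/R.
Let x = V_GS − 1. Then 111 x² + x − 9.9 = 0, giving x = 0.294 V (positive root), so V_GS = 1.29 V.
I_D = (V_DD − V_GS)/R = (10.9 − 1.29) / 51.2 = 0.188 mA.

I_D = 0.188 mA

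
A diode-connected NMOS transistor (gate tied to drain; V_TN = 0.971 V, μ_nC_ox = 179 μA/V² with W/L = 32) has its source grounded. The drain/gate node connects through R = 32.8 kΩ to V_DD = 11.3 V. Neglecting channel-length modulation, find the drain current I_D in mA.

With gate tied to drain, V_GS = V_DS ≥ V_GS − V_TN, so the device is in saturation.
k_n = μ_nC_ox · (W/L) = 5.728 mA/V².
KCL at the drain: ½ k_n (V_GS − V_TN)² = (V_DD − V_GS)/R.
Let x = V_GS − 0.971. Then 93.9 x² + x − 10.33 = 0, giving x = 0.326 V (positive root), so V_GS = 1.3 V.
I_D = (V_DD − V_GS)/R = (11.3 − 1.3) / 32.8 = 0.305 mA.

I_D = 0.305 mA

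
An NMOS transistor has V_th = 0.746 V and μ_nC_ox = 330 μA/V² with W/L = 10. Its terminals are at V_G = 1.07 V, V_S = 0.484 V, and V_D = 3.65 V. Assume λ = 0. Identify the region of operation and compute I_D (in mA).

Cutoff; I_D = 0 mA

V_GS = V_G − V_S = 1.07 − 0.484 = 0.586 V; V_DS = V_D − V_S = 3.65 − 0.484 = 3.17 V.
V_GS = 0.586 V < V_th = 0.746 V, so the transistor is in cutoff.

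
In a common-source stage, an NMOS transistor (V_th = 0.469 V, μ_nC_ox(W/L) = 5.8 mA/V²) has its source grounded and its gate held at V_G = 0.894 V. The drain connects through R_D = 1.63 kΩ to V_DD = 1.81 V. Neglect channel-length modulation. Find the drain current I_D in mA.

V_GS = V_G = 0.894 V, so V_ov = 0.894 − 0.469 = 0.425 V.
Assume saturation: I_D = ½ k_n V_ov² = 0.5 × 5.8 × 0.425² = 0.524 mA, giving V_DS = V_DD − I_D R_D = 1.81 − 0.524 × 1.63 = 0.956 V.
V_DS = 0.956 V ≥ V_ov = 0.425 V, confirming saturation.

I_D = 0.524 mA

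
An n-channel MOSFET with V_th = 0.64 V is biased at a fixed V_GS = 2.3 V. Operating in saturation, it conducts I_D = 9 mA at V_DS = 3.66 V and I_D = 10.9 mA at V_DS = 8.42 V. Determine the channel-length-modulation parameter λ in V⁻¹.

With V_GS fixed, I_D ∝ (1 + λ V_DS) in saturation, so I_D2/I_D1 = (1 + λ V_DS2)/(1 + λ V_DS1).
10.9/9 = 1.211 = (1 + 8.42 λ)/(1 + 3.66 λ).
Solving: λ (I_D1 V_DS2 − I_D2 V_DS1) = I_D2 − I_D1, so λ = (10.9 − 9) / (9 × 8.42 − 10.9 × 3.66) = 1.9 / 35.9 = 0.0529 V⁻¹.

λ = 0.0529 V⁻¹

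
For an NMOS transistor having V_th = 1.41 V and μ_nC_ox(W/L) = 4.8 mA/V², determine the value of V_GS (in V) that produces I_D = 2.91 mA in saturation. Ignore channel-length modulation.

In saturation I_D = ½ k_n (V_GS − V_th)², so V_GS − V_th = √(2 I_D / k_n) = √(2 × 2.91 / 4.8) = 1.1 V.
V_GS = 1.41 + 1.1 = 2.51 V.

V_GS = 2.51 V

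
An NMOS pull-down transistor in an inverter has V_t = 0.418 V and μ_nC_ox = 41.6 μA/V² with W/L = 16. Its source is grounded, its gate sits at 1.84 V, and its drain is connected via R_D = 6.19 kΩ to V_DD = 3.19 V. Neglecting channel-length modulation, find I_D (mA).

I_D = 0.425 mA

V_GS = V_G = 1.84 V, so V_ov = 1.84 − 0.418 = 1.42 V.
k_n = μ_nC_ox · (W/L) = 0.6656 mA/V².
Assume saturation: I_D = ½ k_n V_ov² = 0.5 × 0.6656 × 1.42² = 0.673 mA, giving V_DS = V_DD − I_D R_D = 3.19 − 0.673 × 6.19 = -0.976 V.
But -0.976 V < V_ov = 1.42 V, so the device is actually in triode.
In triode I_D = k_n[V_ov V_DS − ½ V_DS²] and I_D = (V_DD − V_DS)/R_D. Equating: 2.06 V_DS² − 6.859 V_DS + 3.19 = 0, giving V_DS = 0.559 V (the root below V_ov).
I_D = (3.19 − 0.559) / 6.19 = 0.425 mA.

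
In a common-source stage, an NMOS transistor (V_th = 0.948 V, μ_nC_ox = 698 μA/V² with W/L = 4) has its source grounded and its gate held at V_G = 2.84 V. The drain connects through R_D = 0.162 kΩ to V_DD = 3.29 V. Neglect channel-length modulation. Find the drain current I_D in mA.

V_GS = V_G = 2.84 V, so V_ov = 2.84 − 0.948 = 1.89 V.
k_n = μ_nC_ox · (W/L) = 2.792 mA/V².
Assume saturation: I_D = ½ k_n V_ov² = 0.5 × 2.792 × 1.89² = 5 mA, giving V_DS = V_DD − I_D R_D = 3.29 − 5 × 0.162 = 2.48 V.
V_DS = 2.48 V ≥ V_ov = 1.89 V, confirming saturation.

I_D = 5.00 mA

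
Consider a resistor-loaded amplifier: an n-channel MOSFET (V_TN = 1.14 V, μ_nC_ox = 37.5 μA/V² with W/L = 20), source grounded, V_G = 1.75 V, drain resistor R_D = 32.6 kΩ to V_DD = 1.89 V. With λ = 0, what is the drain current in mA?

I_D = 0.0539 mA

V_GS = V_G = 1.75 V, so V_ov = 1.75 − 1.14 = 0.61 V.
k_n = μ_nC_ox · (W/L) = 0.75 mA/V².
Assume saturation: I_D = ½ k_n V_ov² = 0.5 × 0.75 × 0.61² = 0.14 mA, giving V_DS = V_DD − I_D R_D = 1.89 − 0.14 × 32.6 = -2.66 V.
But -2.66 V < V_ov = 0.61 V, so the device is actually in triode.
In triode I_D = k_n[V_ov V_DS − ½ V_DS²] and I_D = (V_DD − V_DS)/R_D. Equating: 12.2 V_DS² − 15.91 V_DS + 1.89 = 0, giving V_DS = 0.132 V (the root below V_ov).
I_D = (1.89 − 0.132) / 32.6 = 0.0539 mA.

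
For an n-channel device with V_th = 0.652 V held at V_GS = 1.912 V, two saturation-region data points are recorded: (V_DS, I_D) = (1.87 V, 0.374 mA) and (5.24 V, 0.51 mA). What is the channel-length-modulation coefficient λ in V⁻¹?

With V_GS fixed, I_D ∝ (1 + λ V_DS) in saturation, so I_D2/I_D1 = (1 + λ V_DS2)/(1 + λ V_DS1).
0.51/0.374 = 1.364 = (1 + 5.24 λ)/(1 + 1.87 λ).
Solving: λ (I_D1 V_DS2 − I_D2 V_DS1) = I_D2 − I_D1, so λ = (0.51 − 0.374) / (0.374 × 5.24 − 0.51 × 1.87) = 0.136 / 1.01 = 0.135 V⁻¹.

λ = 0.135 V⁻¹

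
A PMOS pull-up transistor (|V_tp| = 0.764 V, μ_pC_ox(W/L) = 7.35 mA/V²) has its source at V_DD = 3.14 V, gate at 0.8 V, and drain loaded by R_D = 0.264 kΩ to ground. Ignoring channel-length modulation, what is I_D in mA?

V_SG = V_DD − V_G = 3.14 − 0.8 = 2.34 V, so V_ov = 2.34 − 0.764 = 1.58 V.
Assume saturation: I_D = ½ k_p V_ov² = 0.5 × 7.35 × 1.58² = 9.13 mA, giving V_SD = V_DD − I_D R_D = 3.14 − 9.13 × 0.264 = 0.73 V.
But 0.73 V < V_ov = 1.58 V, so the device is actually in triode.
In triode I_D = k_p[V_ov V_SD − ½ V_SD²] and I_D = (V_DD − V_SD)/R_D. Equating: 0.97 V_SD² − 4.058 V_SD + 3.14 = 0, giving V_SD = 1.02 V (the root below V_ov).
I_D = (3.14 − 1.02) / 0.264 = 8.01 mA.

I_D = 8.01 mA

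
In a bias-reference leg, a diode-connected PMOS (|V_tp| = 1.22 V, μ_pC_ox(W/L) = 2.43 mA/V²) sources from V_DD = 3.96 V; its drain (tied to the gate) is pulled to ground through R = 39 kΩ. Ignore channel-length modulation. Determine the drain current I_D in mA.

With gate tied to drain, V_SG = V_SD ≥ V_SG − |V_tp|, so the device is in saturation.
KCL at the drain: ½ k_p (V_SG − |V_tp|)² = (V_DD − V_SG)/R.
Let x = V_SG − 1.22. Then 47.4 x² + x − 2.74 = 0, giving x = 0.23 V (positive root), so V_SG = 1.45 V.
I_D = (V_DD − V_SG)/R = (3.96 − 1.45) / 39 = 0.0644 mA.

I_D = 0.0644 mA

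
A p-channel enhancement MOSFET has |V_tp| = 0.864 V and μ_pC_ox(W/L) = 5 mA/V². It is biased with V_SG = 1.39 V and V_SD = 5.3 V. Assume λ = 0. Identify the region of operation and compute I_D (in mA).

Saturation; I_D = 0.692 mA

V_ov = V_SG − |V_tp| = 1.39 − 0.864 = 0.526 V.
Since V_SD = 5.3 V ≥ V_ov = 0.526 V, the device is in saturation.
I_D = ½ k_p V_ov² = 0.5 × 5 × 0.526² = 0.692 mA.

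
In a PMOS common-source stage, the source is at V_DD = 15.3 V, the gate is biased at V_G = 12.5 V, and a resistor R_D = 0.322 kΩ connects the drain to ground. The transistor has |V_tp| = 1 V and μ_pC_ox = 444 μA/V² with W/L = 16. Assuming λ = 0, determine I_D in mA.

I_D = 11.5 mA

V_SG = V_DD − V_G = 15.3 − 12.5 = 2.8 V, so V_ov = 2.8 − 1 = 1.8 V.
k_p = μ_pC_ox · (W/L) = 7.104 mA/V².
Assume saturation: I_D = ½ k_p V_ov² = 0.5 × 7.104 × 1.8² = 11.5 mA, giving V_SD = V_DD − I_D R_D = 15.3 − 11.5 × 0.322 = 11.6 V.
V_SD = 11.6 V ≥ V_ov = 1.8 V, confirming saturation.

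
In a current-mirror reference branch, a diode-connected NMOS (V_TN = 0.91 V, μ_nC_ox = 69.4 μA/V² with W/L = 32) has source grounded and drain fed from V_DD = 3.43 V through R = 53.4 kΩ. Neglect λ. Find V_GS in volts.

V_GS = 1.11 V

With gate tied to drain, V_GS = V_DS ≥ V_GS − V_TN, so the device is in saturation.
k_n = μ_nC_ox · (W/L) = 2.221 mA/V².
KCL at the drain: ½ k_n (V_GS − V_TN)² = (V_DD − V_GS)/R.
Let x = V_GS − 0.91. Then 59.3 x² + x − 2.52 = 0, giving x = 0.198 V (positive root), so V_GS = 1.11 V.
I_D = (V_DD − V_GS)/R = (3.43 − 1.11) / 53.4 = 0.0435 mA.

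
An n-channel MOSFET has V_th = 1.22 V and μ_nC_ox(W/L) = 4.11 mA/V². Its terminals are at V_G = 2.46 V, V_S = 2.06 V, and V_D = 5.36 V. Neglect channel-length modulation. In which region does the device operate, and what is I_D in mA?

Cutoff; I_D = 0 mA

V_GS = V_G − V_S = 2.46 − 2.06 = 0.4 V; V_DS = V_D − V_S = 5.36 − 2.06 = 3.3 V.
V_GS = 0.4 V < V_th = 1.22 V, so the transistor is in cutoff.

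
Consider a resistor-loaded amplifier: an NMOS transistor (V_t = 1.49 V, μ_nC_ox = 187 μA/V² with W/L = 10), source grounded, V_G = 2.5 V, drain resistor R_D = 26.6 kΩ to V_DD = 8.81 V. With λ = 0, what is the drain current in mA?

V_GS = V_G = 2.5 V, so V_ov = 2.5 − 1.49 = 1.01 V.
k_n = μ_nC_ox · (W/L) = 1.87 mA/V².
Assume saturation: I_D = ½ k_n V_ov² = 0.5 × 1.87 × 1.01² = 0.954 mA, giving V_DS = V_DD − I_D R_D = 8.81 − 0.954 × 26.6 = -16.6 V.
But -16.6 V < V_ov = 1.01 V, so the device is actually in triode.
In triode I_D = k_n[V_ov V_DS − ½ V_DS²] and I_D = (V_DD − V_DS)/R_D. Equating: 24.9 V_DS² − 51.24 V_DS + 8.81 = 0, giving V_DS = 0.189 V (the root below V_ov).
I_D = (8.81 − 0.189) / 26.6 = 0.324 mA.

I_D = 0.324 mA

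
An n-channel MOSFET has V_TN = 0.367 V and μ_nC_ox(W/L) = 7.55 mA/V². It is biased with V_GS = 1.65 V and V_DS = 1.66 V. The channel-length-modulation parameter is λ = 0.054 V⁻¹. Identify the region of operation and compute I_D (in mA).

V_ov = V_GS − V_TN = 1.65 − 0.367 = 1.28 V.
Since V_DS = 1.66 V ≥ V_ov = 1.28 V, the device is in saturation.
I_D = ½ k_n V_ov² (1 + λ V_DS) = 0.5 × 7.55 × 1.28² × (1 + 0.054 × 1.66) = 6.77 mA.

Saturation; I_D = 6.77 mA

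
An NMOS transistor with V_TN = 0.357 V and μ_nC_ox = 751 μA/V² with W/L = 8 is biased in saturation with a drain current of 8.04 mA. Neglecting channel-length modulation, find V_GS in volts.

k_n = μ_nC_ox · (W/L) = 6.008 mA/V².
In saturation I_D = ½ k_n (V_GS − V_TN)², so V_GS − V_TN = √(2 I_D / k_n) = √(2 × 8.04 / 6.008) = 1.64 V.
V_GS = 0.357 + 1.64 = 1.99 V.

V_GS = 1.99 V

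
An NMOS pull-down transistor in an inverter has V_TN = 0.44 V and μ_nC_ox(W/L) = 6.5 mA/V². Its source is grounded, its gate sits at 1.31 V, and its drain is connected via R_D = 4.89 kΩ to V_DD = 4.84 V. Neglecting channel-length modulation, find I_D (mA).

I_D = 0.951 mA

V_GS = V_G = 1.31 V, so V_ov = 1.31 − 0.44 = 0.87 V.
Assume saturation: I_D = ½ k_n V_ov² = 0.5 × 6.5 × 0.87² = 2.46 mA, giving V_DS = V_DD − I_D R_D = 4.84 − 2.46 × 4.89 = -7.19 V.
But -7.19 V < V_ov = 0.87 V, so the device is actually in triode.
In triode I_D = k_n[V_ov V_DS − ½ V_DS²] and I_D = (V_DD − V_DS)/R_D. Equating: 15.9 V_DS² − 28.65 V_DS + 4.84 = 0, giving V_DS = 0.189 V (the root below V_ov).
I_D = (4.84 − 0.189) / 4.89 = 0.951 mA.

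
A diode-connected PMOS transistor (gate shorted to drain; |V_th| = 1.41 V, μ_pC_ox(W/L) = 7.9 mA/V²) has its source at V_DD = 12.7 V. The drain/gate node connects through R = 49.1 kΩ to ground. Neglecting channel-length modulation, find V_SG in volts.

V_SG = 1.65 V

With gate tied to drain, V_SG = V_SD ≥ V_SG − |V_th|, so the device is in saturation.
KCL at the drain: ½ k_p (V_SG − |V_th|)² = (V_DD − V_SG)/R.
Let x = V_SG − 1.41. Then 194 x² + x − 11.29 = 0, giving x = 0.239 V (positive root), so V_SG = 1.65 V.
I_D = (V_DD − V_SG)/R = (12.7 − 1.65) / 49.1 = 0.225 mA.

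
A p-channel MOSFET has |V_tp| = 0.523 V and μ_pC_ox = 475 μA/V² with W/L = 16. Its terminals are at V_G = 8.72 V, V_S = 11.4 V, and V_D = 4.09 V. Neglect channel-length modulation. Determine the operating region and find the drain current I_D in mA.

V_SG = V_S − V_G = 11.4 − 8.72 = 2.68 V; V_SD = V_S − V_D = 11.4 − 4.09 = 7.31 V.
k_p = μ_pC_ox · (W/L) = 7.6 mA/V².
V_ov = V_SG − |V_tp| = 2.68 − 0.523 = 2.16 V.
Since V_SD = 7.31 V ≥ V_ov = 2.16 V, the device is in saturation.
I_D = ½ k_p V_ov² = 0.5 × 7.6 × 2.16² = 17.7 mA.

Saturation; I_D = 17.7 mA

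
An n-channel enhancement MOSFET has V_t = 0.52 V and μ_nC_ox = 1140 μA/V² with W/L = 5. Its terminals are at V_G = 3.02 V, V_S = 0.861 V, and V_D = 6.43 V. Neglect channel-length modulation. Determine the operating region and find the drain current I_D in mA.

V_GS = V_G − V_S = 3.02 − 0.861 = 2.16 V; V_DS = V_D − V_S = 6.43 − 0.861 = 5.57 V.
k_n = μ_nC_ox · (W/L) = 5.7 mA/V².
V_ov = V_GS − V_t = 2.16 − 0.52 = 1.64 V.
Since V_DS = 5.57 V ≥ V_ov = 1.64 V, the device is in saturation.
I_D = ½ k_n V_ov² = 0.5 × 5.7 × 1.64² = 7.66 mA.

Saturation; I_D = 7.66 mA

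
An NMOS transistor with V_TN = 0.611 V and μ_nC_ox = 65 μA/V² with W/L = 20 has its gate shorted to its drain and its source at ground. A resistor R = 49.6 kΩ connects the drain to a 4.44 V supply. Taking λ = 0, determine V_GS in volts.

V_GS = 0.940 V

With gate tied to drain, V_GS = V_DS ≥ V_GS − V_TN, so the device is in saturation.
k_n = μ_nC_ox · (W/L) = 1.3 mA/V².
KCL at the drain: ½ k_n (V_GS − V_TN)² = (V_DD − V_GS)/R.
Let x = V_GS − 0.611. Then 32.2 x² + x − 3.829 = 0, giving x = 0.329 V (positive root), so V_GS = 0.94 V.
I_D = (V_DD − V_GS)/R = (4.44 − 0.94) / 49.6 = 0.0706 mA.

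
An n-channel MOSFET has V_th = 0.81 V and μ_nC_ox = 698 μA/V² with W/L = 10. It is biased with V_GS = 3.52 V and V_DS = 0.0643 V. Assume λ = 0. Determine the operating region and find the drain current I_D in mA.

k_n = μ_nC_ox · (W/L) = 6.98 mA/V².
V_ov = V_GS − V_th = 3.52 − 0.81 = 2.71 V.
Since V_DS = 0.0643 V < V_ov = 2.71 V, the device is in the triode region.
I_D = k_n [V_ov · V_DS − ½ V_DS²] = 6.98 × [2.71 × 0.0643 − 0.5 × 0.0643²] = 1.2 mA.

Triode; I_D = 1.20 mA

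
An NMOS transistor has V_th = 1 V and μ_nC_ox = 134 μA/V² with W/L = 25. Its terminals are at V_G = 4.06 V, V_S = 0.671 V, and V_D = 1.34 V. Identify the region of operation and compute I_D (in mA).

Triode; I_D = 4.60 mA

V_GS = V_G − V_S = 4.06 − 0.671 = 3.39 V; V_DS = V_D − V_S = 1.34 − 0.671 = 0.669 V.
k_n = μ_nC_ox · (W/L) = 3.35 mA/V².
V_ov = V_GS − V_th = 3.39 − 1 = 2.39 V.
Since V_DS = 0.669 V < V_ov = 2.39 V, the device is in the triode region.
I_D = k_n [V_ov · V_DS − ½ V_DS²] = 3.35 × [2.39 × 0.669 − 0.5 × 0.669²] = 4.6 mA.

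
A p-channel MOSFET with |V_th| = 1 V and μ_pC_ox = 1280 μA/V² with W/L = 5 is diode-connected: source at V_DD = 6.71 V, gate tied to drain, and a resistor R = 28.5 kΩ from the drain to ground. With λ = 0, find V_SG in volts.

With gate tied to drain, V_SG = V_SD ≥ V_SG − |V_th|, so the device is in saturation.
k_p = μ_pC_ox · (W/L) = 6.4 mA/V².
KCL at the drain: ½ k_p (V_SG − |V_th|)² = (V_DD − V_SG)/R.
Let x = V_SG − 1. Then 91.2 x² + x − 5.71 = 0, giving x = 0.245 V (positive root), so V_SG = 1.24 V.
I_D = (V_DD − V_SG)/R = (6.71 − 1.24) / 28.5 = 0.192 mA.

V_SG = 1.24 V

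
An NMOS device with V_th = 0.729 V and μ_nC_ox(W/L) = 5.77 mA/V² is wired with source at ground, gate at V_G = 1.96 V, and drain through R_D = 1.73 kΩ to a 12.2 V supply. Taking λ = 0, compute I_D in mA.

V_GS = V_G = 1.96 V, so V_ov = 1.96 − 0.729 = 1.23 V.
Assume saturation: I_D = ½ k_n V_ov² = 0.5 × 5.77 × 1.23² = 4.37 mA, giving V_DS = V_DD − I_D R_D = 12.2 − 4.37 × 1.73 = 4.64 V.
V_DS = 4.64 V ≥ V_ov = 1.23 V, confirming saturation.

I_D = 4.37 mA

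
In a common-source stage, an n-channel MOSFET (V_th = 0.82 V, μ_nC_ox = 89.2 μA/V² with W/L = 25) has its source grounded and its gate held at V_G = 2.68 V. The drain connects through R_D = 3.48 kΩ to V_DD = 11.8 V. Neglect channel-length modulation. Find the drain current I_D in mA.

V_GS = V_G = 2.68 V, so V_ov = 2.68 − 0.82 = 1.86 V.
k_n = μ_nC_ox · (W/L) = 2.23 mA/V².
Assume saturation: I_D = ½ k_n V_ov² = 0.5 × 2.23 × 1.86² = 3.86 mA, giving V_DS = V_DD − I_D R_D = 11.8 − 3.86 × 3.48 = -1.62 V.
But -1.62 V < V_ov = 1.86 V, so the device is actually in triode.
In triode I_D = k_n[V_ov V_DS − ½ V_DS²] and I_D = (V_DD − V_DS)/R_D. Equating: 3.88 V_DS² − 15.43 V_DS + 11.8 = 0, giving V_DS = 1.03 V (the root below V_ov).
I_D = (11.8 − 1.03) / 3.48 = 3.09 mA.

I_D = 3.09 mA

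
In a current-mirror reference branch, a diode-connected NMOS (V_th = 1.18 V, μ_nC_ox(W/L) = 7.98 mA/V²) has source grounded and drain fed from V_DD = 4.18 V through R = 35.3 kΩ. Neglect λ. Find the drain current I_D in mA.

With gate tied to drain, V_GS = V_DS ≥ V_GS − V_th, so the device is in saturation.
KCL at the drain: ½ k_n (V_GS − V_th)² = (V_DD − V_GS)/R.
Let x = V_GS − 1.18. Then 141 x² + x − 3 = 0, giving x = 0.142 V (positive root), so V_GS = 1.32 V.
I_D = (V_DD − V_GS)/R = (4.18 − 1.32) / 35.3 = 0.081 mA.

I_D = 0.0810 mA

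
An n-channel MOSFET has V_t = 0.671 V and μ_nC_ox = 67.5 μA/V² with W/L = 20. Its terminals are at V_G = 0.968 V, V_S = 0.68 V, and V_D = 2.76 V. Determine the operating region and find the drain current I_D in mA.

Cutoff; I_D = 0 mA

V_GS = V_G − V_S = 0.968 − 0.68 = 0.288 V; V_DS = V_D − V_S = 2.76 − 0.68 = 2.08 V.
V_GS = 0.288 V < V_t = 0.671 V, so the transistor is in cutoff.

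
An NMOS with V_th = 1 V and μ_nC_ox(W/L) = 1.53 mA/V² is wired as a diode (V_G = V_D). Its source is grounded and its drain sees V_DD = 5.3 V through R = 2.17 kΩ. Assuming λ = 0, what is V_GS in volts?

V_GS = 2.34 V

With gate tied to drain, V_GS = V_DS ≥ V_GS − V_th, so the device is in saturation.
KCL at the drain: ½ k_n (V_GS − V_th)² = (V_DD − V_GS)/R.
Let x = V_GS − 1. Then 1.66 x² + x − 4.3 = 0, giving x = 1.34 V (positive root), so V_GS = 2.34 V.
I_D = (V_DD − V_GS)/R = (5.3 − 2.34) / 2.17 = 1.37 mA.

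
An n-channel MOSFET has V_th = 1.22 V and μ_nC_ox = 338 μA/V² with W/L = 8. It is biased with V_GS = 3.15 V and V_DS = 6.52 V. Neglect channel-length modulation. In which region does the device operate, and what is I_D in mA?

Saturation; I_D = 5.04 mA

k_n = μ_nC_ox · (W/L) = 2.704 mA/V².
V_ov = V_GS − V_th = 3.15 − 1.22 = 1.93 V.
Since V_DS = 6.52 V ≥ V_ov = 1.93 V, the device is in saturation.
I_D = ½ k_n V_ov² = 0.5 × 2.704 × 1.93² = 5.04 mA.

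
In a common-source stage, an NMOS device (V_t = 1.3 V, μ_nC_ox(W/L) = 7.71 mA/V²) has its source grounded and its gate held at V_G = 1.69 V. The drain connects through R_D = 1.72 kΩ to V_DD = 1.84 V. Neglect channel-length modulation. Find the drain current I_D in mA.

V_GS = V_G = 1.69 V, so V_ov = 1.69 − 1.3 = 0.39 V.
Assume saturation: I_D = ½ k_n V_ov² = 0.5 × 7.71 × 0.39² = 0.586 mA, giving V_DS = V_DD − I_D R_D = 1.84 − 0.586 × 1.72 = 0.831 V.
V_DS = 0.831 V ≥ V_ov = 0.39 V, confirming saturation.

I_D = 0.586 mA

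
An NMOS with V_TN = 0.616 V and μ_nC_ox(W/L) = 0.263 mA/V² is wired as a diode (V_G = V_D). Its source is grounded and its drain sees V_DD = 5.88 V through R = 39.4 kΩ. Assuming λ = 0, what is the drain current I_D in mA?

I_D = 0.110 mA

With gate tied to drain, V_GS = V_DS ≥ V_GS − V_TN, so the device is in saturation.
KCL at the drain: ½ k_n (V_GS − V_TN)² = (V_DD − V_GS)/R.
Let x = V_GS − 0.616. Then 5.18 x² + x − 5.264 = 0, giving x = 0.916 V (positive root), so V_GS = 1.53 V.
I_D = (V_DD − V_GS)/R = (5.88 − 1.53) / 39.4 = 0.11 mA.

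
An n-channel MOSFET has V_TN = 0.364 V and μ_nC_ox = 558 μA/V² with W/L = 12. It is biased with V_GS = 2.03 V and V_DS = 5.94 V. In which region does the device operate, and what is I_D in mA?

Saturation; I_D = 9.29 mA

k_n = μ_nC_ox · (W/L) = 6.696 mA/V².
V_ov = V_GS − V_TN = 2.03 − 0.364 = 1.67 V.
Since V_DS = 5.94 V ≥ V_ov = 1.67 V, the device is in saturation.
I_D = ½ k_n V_ov² = 0.5 × 6.696 × 1.67² = 9.29 mA.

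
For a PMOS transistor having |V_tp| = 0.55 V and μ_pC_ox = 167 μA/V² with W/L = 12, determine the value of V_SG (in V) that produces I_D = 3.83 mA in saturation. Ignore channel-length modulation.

k_p = μ_pC_ox · (W/L) = 2.004 mA/V².
In saturation I_D = ½ k_p (V_SG − |V_tp|)², so V_SG − |V_tp| = √(2 I_D / k_p) = √(2 × 3.83 / 2.004) = 1.96 V.
V_SG = 0.55 + 1.96 = 2.51 V.

V_SG = 2.51 V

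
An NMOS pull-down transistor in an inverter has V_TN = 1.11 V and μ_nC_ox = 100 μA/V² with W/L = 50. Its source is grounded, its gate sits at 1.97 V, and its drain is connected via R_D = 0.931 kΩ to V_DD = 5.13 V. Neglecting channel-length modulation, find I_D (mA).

V_GS = V_G = 1.97 V, so V_ov = 1.97 − 1.11 = 0.86 V.
k_n = μ_nC_ox · (W/L) = 5 mA/V².
Assume saturation: I_D = ½ k_n V_ov² = 0.5 × 5 × 0.86² = 1.85 mA, giving V_DS = V_DD − I_D R_D = 5.13 − 1.85 × 0.931 = 3.41 V.
V_DS = 3.41 V ≥ V_ov = 0.86 V, confirming saturation.

I_D = 1.85 mA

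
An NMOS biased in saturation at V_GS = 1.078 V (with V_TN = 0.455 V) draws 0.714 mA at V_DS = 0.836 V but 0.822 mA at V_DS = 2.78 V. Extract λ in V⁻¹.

With V_GS fixed, I_D ∝ (1 + λ V_DS) in saturation, so I_D2/I_D1 = (1 + λ V_DS2)/(1 + λ V_DS1).
0.822/0.714 = 1.151 = (1 + 2.78 λ)/(1 + 0.836 λ).
Solving: λ (I_D1 V_DS2 − I_D2 V_DS1) = I_D2 − I_D1, so λ = (0.822 − 0.714) / (0.714 × 2.78 − 0.822 × 0.836) = 0.108 / 1.3 = 0.0832 V⁻¹.

λ = 0.0832 V⁻¹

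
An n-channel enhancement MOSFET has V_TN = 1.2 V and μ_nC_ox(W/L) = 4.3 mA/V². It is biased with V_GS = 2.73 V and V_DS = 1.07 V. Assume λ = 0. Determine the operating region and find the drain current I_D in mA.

Triode; I_D = 4.58 mA

V_ov = V_GS − V_TN = 2.73 − 1.2 = 1.53 V.
Since V_DS = 1.07 V < V_ov = 1.53 V, the device is in the triode region.
I_D = k_n [V_ov · V_DS − ½ V_DS²] = 4.3 × [1.53 × 1.07 − 0.5 × 1.07²] = 4.58 mA.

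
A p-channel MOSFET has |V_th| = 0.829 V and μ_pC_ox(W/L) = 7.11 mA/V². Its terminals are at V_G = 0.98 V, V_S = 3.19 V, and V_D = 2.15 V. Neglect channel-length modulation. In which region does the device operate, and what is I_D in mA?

Triode; I_D = 6.37 mA

V_SG = V_S − V_G = 3.19 − 0.98 = 2.21 V; V_SD = V_S − V_D = 3.19 − 2.15 = 1.04 V.
V_ov = V_SG − |V_th| = 2.21 − 0.829 = 1.38 V.
Since V_SD = 1.04 V < V_ov = 1.38 V, the device is in the triode region.
I_D = k_p [V_ov · V_SD − ½ V_SD²] = 7.11 × [1.38 × 1.04 − 0.5 × 1.04²] = 6.37 mA.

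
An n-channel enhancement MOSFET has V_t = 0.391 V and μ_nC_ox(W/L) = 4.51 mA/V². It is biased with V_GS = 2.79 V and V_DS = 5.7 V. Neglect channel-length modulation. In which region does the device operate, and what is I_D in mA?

V_ov = V_GS − V_t = 2.79 − 0.391 = 2.4 V.
Since V_DS = 5.7 V ≥ V_ov = 2.4 V, the device is in saturation.
I_D = ½ k_n V_ov² = 0.5 × 4.51 × 2.4² = 13 mA.

Saturation; I_D = 13.0 mA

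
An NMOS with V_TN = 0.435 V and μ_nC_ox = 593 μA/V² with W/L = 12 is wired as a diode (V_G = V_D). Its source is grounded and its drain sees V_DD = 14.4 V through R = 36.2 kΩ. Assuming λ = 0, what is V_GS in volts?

V_GS = 0.760 V

With gate tied to drain, V_GS = V_DS ≥ V_GS − V_TN, so the device is in saturation.
k_n = μ_nC_ox · (W/L) = 7.116 mA/V².
KCL at the drain: ½ k_n (V_GS − V_TN)² = (V_DD − V_GS)/R.
Let x = V_GS − 0.435. Then 129 x² + x − 13.96 = 0, giving x = 0.325 V (positive root), so V_GS = 0.76 V.
I_D = (V_DD − V_GS)/R = (14.4 − 0.76) / 36.2 = 0.377 mA.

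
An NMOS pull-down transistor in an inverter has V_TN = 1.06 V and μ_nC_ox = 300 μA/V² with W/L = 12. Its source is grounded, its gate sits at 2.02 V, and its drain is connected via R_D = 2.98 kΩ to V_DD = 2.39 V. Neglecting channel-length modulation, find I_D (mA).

V_GS = V_G = 2.02 V, so V_ov = 2.02 − 1.06 = 0.96 V.
k_n = μ_nC_ox · (W/L) = 3.6 mA/V².
Assume saturation: I_D = ½ k_n V_ov² = 0.5 × 3.6 × 0.96² = 1.66 mA, giving V_DS = V_DD − I_D R_D = 2.39 − 1.66 × 2.98 = -2.55 V.
But -2.55 V < V_ov = 0.96 V, so the device is actually in triode.
In triode I_D = k_n[V_ov V_DS − ½ V_DS²] and I_D = (V_DD − V_DS)/R_D. Equating: 5.36 V_DS² − 11.3 V_DS + 2.39 = 0, giving V_DS = 0.239 V (the root below V_ov).
I_D = (2.39 − 0.239) / 2.98 = 0.722 mA.

I_D = 0.722 mA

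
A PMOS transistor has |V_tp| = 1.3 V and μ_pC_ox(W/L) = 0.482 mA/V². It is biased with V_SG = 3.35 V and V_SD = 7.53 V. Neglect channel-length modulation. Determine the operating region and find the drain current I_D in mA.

Saturation; I_D = 1.01 mA

V_ov = V_SG − |V_tp| = 3.35 − 1.3 = 2.05 V.
Since V_SD = 7.53 V ≥ V_ov = 2.05 V, the device is in saturation.
I_D = ½ k_p V_ov² = 0.5 × 0.482 × 2.05² = 1.01 mA.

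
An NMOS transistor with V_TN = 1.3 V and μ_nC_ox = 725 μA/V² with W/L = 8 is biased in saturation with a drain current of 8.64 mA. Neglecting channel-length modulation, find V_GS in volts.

V_GS = 3.03 V

k_n = μ_nC_ox · (W/L) = 5.8 mA/V².
In saturation I_D = ½ k_n (V_GS − V_TN)², so V_GS − V_TN = √(2 I_D / k_n) = √(2 × 8.64 / 5.8) = 1.73 V.
V_GS = 1.3 + 1.73 = 3.03 V.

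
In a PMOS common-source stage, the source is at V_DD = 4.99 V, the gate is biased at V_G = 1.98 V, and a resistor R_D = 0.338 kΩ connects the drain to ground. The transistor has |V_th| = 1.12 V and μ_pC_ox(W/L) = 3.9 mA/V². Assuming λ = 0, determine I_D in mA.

V_SG = V_DD − V_G = 4.99 − 1.98 = 3.01 V, so V_ov = 3.01 − 1.12 = 1.89 V.
Assume saturation: I_D = ½ k_p V_ov² = 0.5 × 3.9 × 1.89² = 6.97 mA, giving V_SD = V_DD − I_D R_D = 4.99 − 6.97 × 0.338 = 2.64 V.
V_SD = 2.64 V ≥ V_ov = 1.89 V, confirming saturation.

I_D = 6.97 mA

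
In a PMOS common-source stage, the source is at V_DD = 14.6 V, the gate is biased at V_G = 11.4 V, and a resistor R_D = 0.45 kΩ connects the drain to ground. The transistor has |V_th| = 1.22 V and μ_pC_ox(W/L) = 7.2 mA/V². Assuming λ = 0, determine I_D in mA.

I_D = 14.1 mA

V_SG = V_DD − V_G = 14.6 − 11.4 = 3.2 V, so V_ov = 3.2 − 1.22 = 1.98 V.
Assume saturation: I_D = ½ k_p V_ov² = 0.5 × 7.2 × 1.98² = 14.1 mA, giving V_SD = V_DD − I_D R_D = 14.6 − 14.1 × 0.45 = 8.25 V.
V_SD = 8.25 V ≥ V_ov = 1.98 V, confirming saturation.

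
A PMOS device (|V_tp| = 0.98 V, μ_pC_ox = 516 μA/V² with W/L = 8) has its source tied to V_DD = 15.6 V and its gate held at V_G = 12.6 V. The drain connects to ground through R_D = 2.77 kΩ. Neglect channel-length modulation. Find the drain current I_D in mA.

I_D = 5.34 mA

V_SG = V_DD − V_G = 15.6 − 12.6 = 3 V, so V_ov = 3 − 0.98 = 2.02 V.
k_p = μ_pC_ox · (W/L) = 4.128 mA/V².
Assume saturation: I_D = ½ k_p V_ov² = 0.5 × 4.128 × 2.02² = 8.42 mA, giving V_SD = V_DD − I_D R_D = 15.6 − 8.42 × 2.77 = -7.73 V.
But -7.73 V < V_ov = 2.02 V, so the device is actually in triode.
In triode I_D = k_p[V_ov V_SD − ½ V_SD²] and I_D = (V_DD − V_SD)/R_D. Equating: 5.72 V_SD² − 24.1 V_SD + 15.6 = 0, giving V_SD = 0.799 V (the root below V_ov).
I_D = (15.6 − 0.799) / 2.77 = 5.34 mA.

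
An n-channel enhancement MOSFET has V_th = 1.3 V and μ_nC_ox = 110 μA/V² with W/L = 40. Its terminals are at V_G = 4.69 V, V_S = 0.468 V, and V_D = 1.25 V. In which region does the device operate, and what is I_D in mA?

Triode; I_D = 8.71 mA

V_GS = V_G − V_S = 4.69 − 0.468 = 4.22 V; V_DS = V_D − V_S = 1.25 − 0.468 = 0.782 V.
k_n = μ_nC_ox · (W/L) = 4.4 mA/V².
V_ov = V_GS − V_th = 4.22 − 1.3 = 2.92 V.
Since V_DS = 0.782 V < V_ov = 2.92 V, the device is in the triode region.
I_D = k_n [V_ov · V_DS − ½ V_DS²] = 4.4 × [2.92 × 0.782 − 0.5 × 0.782²] = 8.71 mA.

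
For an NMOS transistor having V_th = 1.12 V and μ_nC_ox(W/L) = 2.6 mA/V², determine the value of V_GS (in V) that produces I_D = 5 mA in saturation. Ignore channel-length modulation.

In saturation I_D = ½ k_n (V_GS − V_th)², so V_GS − V_th = √(2 I_D / k_n) = √(2 × 5 / 2.6) = 1.96 V.
V_GS = 1.12 + 1.96 = 3.08 V.

V_GS = 3.08 V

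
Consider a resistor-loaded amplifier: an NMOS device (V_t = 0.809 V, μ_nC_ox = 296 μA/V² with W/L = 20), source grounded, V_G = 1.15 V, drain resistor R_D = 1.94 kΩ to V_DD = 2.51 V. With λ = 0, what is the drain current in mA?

V_GS = V_G = 1.15 V, so V_ov = 1.15 − 0.809 = 0.341 V.
k_n = μ_nC_ox · (W/L) = 5.92 mA/V².
Assume saturation: I_D = ½ k_n V_ov² = 0.5 × 5.92 × 0.341² = 0.344 mA, giving V_DS = V_DD − I_D R_D = 2.51 − 0.344 × 1.94 = 1.84 V.
V_DS = 1.84 V ≥ V_ov = 0.341 V, confirming saturation.

I_D = 0.344 mA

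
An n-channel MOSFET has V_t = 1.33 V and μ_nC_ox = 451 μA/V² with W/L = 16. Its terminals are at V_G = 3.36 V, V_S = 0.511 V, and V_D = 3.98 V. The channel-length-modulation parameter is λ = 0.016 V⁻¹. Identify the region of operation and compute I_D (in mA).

V_GS = V_G − V_S = 3.36 − 0.511 = 2.85 V; V_DS = V_D − V_S = 3.98 − 0.511 = 3.47 V.
k_n = μ_nC_ox · (W/L) = 7.216 mA/V².
V_ov = V_GS − V_t = 2.85 − 1.33 = 1.52 V.
Since V_DS = 3.47 V ≥ V_ov = 1.52 V, the device is in saturation.
I_D = ½ k_n V_ov² (1 + λ V_DS) = 0.5 × 7.216 × 1.52² × (1 + 0.016 × 3.47) = 8.79 mA.

Saturation; I_D = 8.79 mA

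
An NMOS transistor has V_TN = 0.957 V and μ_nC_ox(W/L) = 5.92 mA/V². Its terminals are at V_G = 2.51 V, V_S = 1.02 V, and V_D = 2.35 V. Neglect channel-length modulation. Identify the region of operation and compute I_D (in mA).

Saturation; I_D = 0.841 mA

V_GS = V_G − V_S = 2.51 − 1.02 = 1.49 V; V_DS = V_D − V_S = 2.35 − 1.02 = 1.33 V.
V_ov = V_GS − V_TN = 1.49 − 0.957 = 0.533 V.
Since V_DS = 1.33 V ≥ V_ov = 0.533 V, the device is in saturation.
I_D = ½ k_n V_ov² = 0.5 × 5.92 × 0.533² = 0.841 mA.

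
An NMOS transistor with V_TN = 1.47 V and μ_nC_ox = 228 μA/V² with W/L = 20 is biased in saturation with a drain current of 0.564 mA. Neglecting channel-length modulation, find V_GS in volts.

k_n = μ_nC_ox · (W/L) = 4.56 mA/V².
In saturation I_D = ½ k_n (V_GS − V_TN)², so V_GS − V_TN = √(2 I_D / k_n) = √(2 × 0.564 / 4.56) = 0.497 V.
V_GS = 1.47 + 0.497 = 1.97 V.

V_GS = 1.97 V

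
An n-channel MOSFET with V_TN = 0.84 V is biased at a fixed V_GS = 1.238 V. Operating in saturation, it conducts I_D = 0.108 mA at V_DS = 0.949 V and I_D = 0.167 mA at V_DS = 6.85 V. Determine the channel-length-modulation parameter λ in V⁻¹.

λ = 0.101 V⁻¹

With V_GS fixed, I_D ∝ (1 + λ V_DS) in saturation, so I_D2/I_D1 = (1 + λ V_DS2)/(1 + λ V_DS1).
0.167/0.108 = 1.546 = (1 + 6.85 λ)/(1 + 0.949 λ).
Solving: λ (I_D1 V_DS2 − I_D2 V_DS1) = I_D2 − I_D1, so λ = (0.167 − 0.108) / (0.108 × 6.85 − 0.167 × 0.949) = 0.059 / 0.581 = 0.101 V⁻¹.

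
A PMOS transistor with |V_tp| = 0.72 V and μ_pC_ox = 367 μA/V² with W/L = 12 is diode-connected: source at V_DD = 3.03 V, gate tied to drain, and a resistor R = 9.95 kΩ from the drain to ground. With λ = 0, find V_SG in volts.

V_SG = 1.02 V

With gate tied to drain, V_SG = V_SD ≥ V_SG − |V_tp|, so the device is in saturation.
k_p = μ_pC_ox · (W/L) = 4.404 mA/V².
KCL at the drain: ½ k_p (V_SG − |V_tp|)² = (V_DD − V_SG)/R.
Let x = V_SG − 0.72. Then 21.9 x² + x − 2.31 = 0, giving x = 0.303 V (positive root), so V_SG = 1.02 V.
I_D = (V_DD − V_SG)/R = (3.03 − 1.02) / 9.95 = 0.202 mA.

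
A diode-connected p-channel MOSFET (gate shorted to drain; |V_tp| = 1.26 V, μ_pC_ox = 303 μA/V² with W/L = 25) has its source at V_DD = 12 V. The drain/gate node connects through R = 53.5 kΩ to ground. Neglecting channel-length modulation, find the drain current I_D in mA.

With gate tied to drain, V_SG = V_SD ≥ V_SG − |V_tp|, so the device is in saturation.
k_p = μ_pC_ox · (W/L) = 7.575 mA/V².
KCL at the drain: ½ k_p (V_SG − |V_tp|)² = (V_DD − V_SG)/R.
Let x = V_SG − 1.26. Then 203 x² + x − 10.74 = 0, giving x = 0.228 V (positive root), so V_SG = 1.49 V.
I_D = (V_DD − V_SG)/R = (12 − 1.49) / 53.5 = 0.196 mA.

I_D = 0.196 mA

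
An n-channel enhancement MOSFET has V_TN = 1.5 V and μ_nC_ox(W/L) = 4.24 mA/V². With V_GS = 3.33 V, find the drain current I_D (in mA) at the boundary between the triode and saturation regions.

At the boundary V_DS = V_ov = V_GS − V_TN = 3.33 − 1.5 = 1.83 V.
I_D = ½ k_n V_ov² = 0.5 × 4.24 × 1.83² = 7.1 mA.

I_D = 7.10 mA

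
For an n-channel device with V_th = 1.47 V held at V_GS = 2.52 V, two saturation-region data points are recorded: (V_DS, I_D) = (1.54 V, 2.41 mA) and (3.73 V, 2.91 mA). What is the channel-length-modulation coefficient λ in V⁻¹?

With V_GS fixed, I_D ∝ (1 + λ V_DS) in saturation, so I_D2/I_D1 = (1 + λ V_DS2)/(1 + λ V_DS1).
2.91/2.41 = 1.207 = (1 + 3.73 λ)/(1 + 1.54 λ).
Solving: λ (I_D1 V_DS2 − I_D2 V_DS1) = I_D2 − I_D1, so λ = (2.91 − 2.41) / (2.41 × 3.73 − 2.91 × 1.54) = 0.5 / 4.51 = 0.111 V⁻¹.

λ = 0.111 V⁻¹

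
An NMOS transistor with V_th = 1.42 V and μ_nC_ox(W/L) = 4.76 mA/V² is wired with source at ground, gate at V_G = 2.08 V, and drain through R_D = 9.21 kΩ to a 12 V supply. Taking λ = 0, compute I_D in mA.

V_GS = V_G = 2.08 V, so V_ov = 2.08 − 1.42 = 0.66 V.
Assume saturation: I_D = ½ k_n V_ov² = 0.5 × 4.76 × 0.66² = 1.04 mA, giving V_DS = V_DD − I_D R_D = 12 − 1.04 × 9.21 = 2.45 V.
V_DS = 2.45 V ≥ V_ov = 0.66 V, confirming saturation.

I_D = 1.04 mA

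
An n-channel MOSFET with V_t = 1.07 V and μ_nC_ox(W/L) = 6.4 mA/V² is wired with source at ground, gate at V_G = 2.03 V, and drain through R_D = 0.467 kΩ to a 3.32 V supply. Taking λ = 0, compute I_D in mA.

V_GS = V_G = 2.03 V, so V_ov = 2.03 − 1.07 = 0.96 V.
Assume saturation: I_D = ½ k_n V_ov² = 0.5 × 6.4 × 0.96² = 2.95 mA, giving V_DS = V_DD − I_D R_D = 3.32 − 2.95 × 0.467 = 1.94 V.
V_DS = 1.94 V ≥ V_ov = 0.96 V, confirming saturation.

I_D = 2.95 mA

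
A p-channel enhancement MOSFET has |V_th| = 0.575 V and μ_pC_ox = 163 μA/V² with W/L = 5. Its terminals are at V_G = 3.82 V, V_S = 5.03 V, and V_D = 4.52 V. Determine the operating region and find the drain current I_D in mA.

Triode; I_D = 0.158 mA

V_SG = V_S − V_G = 5.03 − 3.82 = 1.21 V; V_SD = V_S − V_D = 5.03 − 4.52 = 0.51 V.
k_p = μ_pC_ox · (W/L) = 0.815 mA/V².
V_ov = V_SG − |V_th| = 1.21 − 0.575 = 0.635 V.
Since V_SD = 0.51 V < V_ov = 0.635 V, the device is in the triode region.
I_D = k_p [V_ov · V_SD − ½ V_SD²] = 0.815 × [0.635 × 0.51 − 0.5 × 0.51²] = 0.158 mA.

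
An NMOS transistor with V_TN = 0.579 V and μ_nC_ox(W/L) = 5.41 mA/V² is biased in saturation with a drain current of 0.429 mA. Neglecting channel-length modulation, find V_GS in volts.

In saturation I_D = ½ k_n (V_GS − V_TN)², so V_GS − V_TN = √(2 I_D / k_n) = √(2 × 0.429 / 5.41) = 0.398 V.
V_GS = 0.579 + 0.398 = 0.977 V.

V_GS = 0.977 V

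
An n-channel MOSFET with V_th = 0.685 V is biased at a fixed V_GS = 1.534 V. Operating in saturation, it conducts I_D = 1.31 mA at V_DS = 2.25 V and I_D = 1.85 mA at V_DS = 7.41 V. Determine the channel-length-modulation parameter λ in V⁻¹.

With V_GS fixed, I_D ∝ (1 + λ V_DS) in saturation, so I_D2/I_D1 = (1 + λ V_DS2)/(1 + λ V_DS1).
1.85/1.31 = 1.412 = (1 + 7.41 λ)/(1 + 2.25 λ).
Solving: λ (I_D1 V_DS2 − I_D2 V_DS1) = I_D2 − I_D1, so λ = (1.85 − 1.31) / (1.31 × 7.41 − 1.85 × 2.25) = 0.54 / 5.54 = 0.0974 V⁻¹.

λ = 0.0974 V⁻¹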